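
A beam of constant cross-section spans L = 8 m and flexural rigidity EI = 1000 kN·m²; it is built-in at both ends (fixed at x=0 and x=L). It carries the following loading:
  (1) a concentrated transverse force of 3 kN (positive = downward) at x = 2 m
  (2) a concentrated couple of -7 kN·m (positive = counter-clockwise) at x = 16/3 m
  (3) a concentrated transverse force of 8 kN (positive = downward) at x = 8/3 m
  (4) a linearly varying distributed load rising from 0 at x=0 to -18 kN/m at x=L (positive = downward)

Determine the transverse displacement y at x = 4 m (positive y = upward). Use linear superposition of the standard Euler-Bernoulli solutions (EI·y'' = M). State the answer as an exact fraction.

y(4) = 1669/20250 m

Load 1 — point force P=3 kN at a=2 m (b=L-a=6):
  y_1 = -Pa²(L-x)²(3bL-(3b+a)(L-x))/(6L³EI)  [x>a] = -3·2²·(8-4)²·(3·6·8-(3·6+2)·(8-4))/(6·8³·1000) = -1/250 m
Load 2 — applied couple M₀=-7 kN·m at a=16/3 m (b=L-a=8/3):
  y_2 = (R_Ax³/6 - M_Ax²/2)/EI  [x≤a] with R_A=-7/6, M_A=-7/3 = ((-7/6)·4³/6 - (-7/3)·4²/2)/1000 = 7/1125 m
Load 3 — point force P=8 kN at a=8/3 m (b=L-a=16/3):
  y_3 = -Pa²(L-x)²(3bL-(3b+a)(L-x))/(6L³EI)  [x>a] = -8·(8/3)²·(8-4)²·(3·(16/3)·8-(3·(16/3)+(8/3))·(8-4))/(6·8³·1000) = -32/2025 m
Load 4 — triangular load w₀=-18 kN/m (0→w₀ over full span):
  y_4 = -w₀x²(L-x)²(x+2L)/(120LEI) = -(-18)·4²·(8-4)²·(4+2·8)/(120·8·1000) = 12/125 m
Superposition: y = Σ y_i = 1669/20250 m ≈ 0.082420 m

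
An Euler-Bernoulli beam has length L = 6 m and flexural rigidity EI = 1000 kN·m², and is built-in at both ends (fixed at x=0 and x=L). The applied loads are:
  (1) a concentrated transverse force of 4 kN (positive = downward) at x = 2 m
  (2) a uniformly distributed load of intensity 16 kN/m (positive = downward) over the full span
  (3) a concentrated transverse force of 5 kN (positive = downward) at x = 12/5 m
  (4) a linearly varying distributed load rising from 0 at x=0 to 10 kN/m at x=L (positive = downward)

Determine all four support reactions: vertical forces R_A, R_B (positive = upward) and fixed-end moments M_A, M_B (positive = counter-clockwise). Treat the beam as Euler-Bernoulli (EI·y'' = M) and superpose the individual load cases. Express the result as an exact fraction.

R_A = 42662/675 kN, M_A = 15272/225 kN·m, R_B = 48463/675 kN, M_B = -15898/225 kN·m

Load 1 — point force P=4 kN at a=2 m (b=L-a=4):
  R_A = Pb²(3a+b)/L³ = 4·4²·(3·2+4)/6³ = 80/27 kN
  M_A = Pab²/L² = 4·2·4²/6² = 32/9 kN·m
  R_B = Pa²(a+3b)/L³ = 4·2²·(2+3·4)/6³ = 28/27 kN
  M_B = -Pa²b/L² = -4·2²·4/6² = -16/9 kN·m
Load 2 — uniform load w=16 kN/m over full span:
  R_A = wL/2 = 16·6/2 = 48 kN
  M_A = wL²/12 = 16·6²/12 = 48 kN·m
  R_B = wL/2 = 16·6/2 = 48 kN
  M_B = -wL²/12 = -16·6²/12 = -48 kN·m
Load 3 — point force P=5 kN at a=12/5 m (b=L-a=18/5):
  R_A = Pb²(3a+b)/L³ = 5·(18/5)²·(3·(12/5)+(18/5))/6³ = 81/25 kN
  M_A = Pab²/L² = 5·(12/5)·(18/5)²/6² = 108/25 kN·m
  R_B = Pa²(a+3b)/L³ = 5·(12/5)²·((12/5)+3·(18/5))/6³ = 44/25 kN
  M_B = -Pa²b/L² = -5·(12/5)²·(18/5)/6² = -72/25 kN·m
Load 4 — triangular load w₀=10 kN/m (0→w₀ over full span):
  R_A = 3w₀L/20 = 3·10·6/20 = 9 kN
  M_A = w₀L²/30 = 10·6²/30 = 12 kN·m
  R_B = 7w₀L/20 = 7·10·6/20 = 21 kN
  M_B = -w₀L²/20 = -10·6²/20 = -18 kN·m
Superposition: R_A = 42662/675 kN, M_A = 15272/225 kN·m, R_B = 48463/675 kN, M_B = -15898/225 kN·m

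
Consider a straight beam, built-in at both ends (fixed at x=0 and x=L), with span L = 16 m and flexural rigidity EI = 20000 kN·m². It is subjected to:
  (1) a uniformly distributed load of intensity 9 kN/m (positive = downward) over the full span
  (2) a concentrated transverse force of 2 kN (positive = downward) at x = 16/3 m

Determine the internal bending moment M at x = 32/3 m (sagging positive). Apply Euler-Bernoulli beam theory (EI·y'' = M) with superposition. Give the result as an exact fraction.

M(32/3) = 5216/81 kN·m

Load 1 — uniform load w=9 kN/m over full span:
  M_1 = wLx/2 - wL²/12 - wx²/2 = 9·16·(32/3)/2 - 9·16²/12 - 9·(32/3)²/2 = 64 kN·m
Load 2 — point force P=2 kN at a=16/3 m (b=L-a=32/3):
  M_2 = Pa²(a+3b)(L-x)/L³ - Pa²b/L²  [x>a] = 2·(16/3)²·((16/3)+3·(32/3))·(16-(32/3))/16³ - 2·(16/3)²·(32/3)/16² = 32/81 kN·m
Superposition: M = Σ M_i = 5216/81 kN·m ≈ 64.395062 kN·m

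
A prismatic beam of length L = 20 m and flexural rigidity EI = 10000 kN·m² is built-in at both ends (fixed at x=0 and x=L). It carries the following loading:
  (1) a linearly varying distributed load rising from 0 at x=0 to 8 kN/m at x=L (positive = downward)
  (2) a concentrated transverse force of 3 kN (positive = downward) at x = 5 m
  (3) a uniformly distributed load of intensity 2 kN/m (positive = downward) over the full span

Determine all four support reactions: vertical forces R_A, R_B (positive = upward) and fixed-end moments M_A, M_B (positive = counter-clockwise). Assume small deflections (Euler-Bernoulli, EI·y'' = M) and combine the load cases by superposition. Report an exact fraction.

Load 1 — triangular load w₀=8 kN/m (0→w₀ over full span):
  R_A = 3w₀L/20 = 3·8·20/20 = 24 kN
  M_A = w₀L²/30 = 8·20²/30 = 320/3 kN·m
  R_B = 7w₀L/20 = 7·8·20/20 = 56 kN
  M_B = -w₀L²/20 = -8·20²/20 = -160 kN·m
Load 2 — point force P=3 kN at a=5 m (b=L-a=15):
  R_A = Pb²(3a+b)/L³ = 3·15²·(3·5+15)/20³ = 81/32 kN
  M_A = Pab²/L² = 3·5·15²/20² = 135/16 kN·m
  R_B = Pa²(a+3b)/L³ = 3·5²·(5+3·15)/20³ = 15/32 kN
  M_B = -Pa²b/L² = -3·5²·15/20² = -45/16 kN·m
Load 3 — uniform load w=2 kN/m over full span:
  R_A = wL/2 = 2·20/2 = 20 kN
  M_A = wL²/12 = 2·20²/12 = 200/3 kN·m
  R_B = wL/2 = 2·20/2 = 20 kN
  M_B = -wL²/12 = -2·20²/12 = -200/3 kN·m
Superposition: R_A = 1489/32 kN, M_A = 8725/48 kN·m, R_B = 2447/32 kN, M_B = -11015/48 kN·m

R_A = 1489/32 kN, M_A = 8725/48 kN·m, R_B = 2447/32 kN, M_B = -11015/48 kN·m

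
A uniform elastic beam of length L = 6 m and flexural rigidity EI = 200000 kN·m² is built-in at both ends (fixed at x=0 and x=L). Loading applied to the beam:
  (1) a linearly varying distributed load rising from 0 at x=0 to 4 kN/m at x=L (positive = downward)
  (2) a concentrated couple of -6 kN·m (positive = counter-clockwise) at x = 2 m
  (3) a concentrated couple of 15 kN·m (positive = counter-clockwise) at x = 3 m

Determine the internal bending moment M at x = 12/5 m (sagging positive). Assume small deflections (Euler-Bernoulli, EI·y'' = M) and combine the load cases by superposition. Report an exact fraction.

M(12/5) = 5177/500 kN·m

Load 1 — triangular load w₀=4 kN/m (0→w₀ over full span):
  M_1 = 3w₀Lx/20 - w₀L²/30 - w₀x³/(6L) = 3·4·6·(12/5)/20 - 4·6²/30 - 4·(12/5)³/(6·6) = 288/125 kN·m
Load 2 — applied couple M₀=-6 kN·m at a=2 m (b=L-a=4):
  M_2 = R_Ax - M_A - M₀  [x>a] with R_A=-4/3, M_A=0 = (-4/3)·(12/5) - 0 - (-6) = 14/5 kN·m
Load 3 — applied couple M₀=15 kN·m at a=3 m (b=L-a=3):
  M_3 = R_Ax - M_A  [x≤a] with R_A=15/4, M_A=15/4 = (15/4)·(12/5) - (15/4) = 21/4 kN·m
Superposition: M = Σ M_i = 5177/500 kN·m ≈ 10.354000 kN·m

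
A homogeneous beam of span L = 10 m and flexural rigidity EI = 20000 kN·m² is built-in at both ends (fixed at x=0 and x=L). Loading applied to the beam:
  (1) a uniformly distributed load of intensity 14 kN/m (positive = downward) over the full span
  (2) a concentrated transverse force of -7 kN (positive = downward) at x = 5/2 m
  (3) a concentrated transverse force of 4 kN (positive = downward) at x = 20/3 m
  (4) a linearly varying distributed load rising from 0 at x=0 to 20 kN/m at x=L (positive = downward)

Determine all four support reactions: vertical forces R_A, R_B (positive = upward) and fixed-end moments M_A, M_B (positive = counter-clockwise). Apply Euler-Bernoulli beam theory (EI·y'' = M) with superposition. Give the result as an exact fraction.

R_A = 82193/864 kN, M_A = 152455/864 kN·m, R_B = 122575/864 kN, M_B = -189485/864 kN·m

Load 1 — uniform load w=14 kN/m over full span:
  R_A = wL/2 = 14·10/2 = 70 kN
  M_A = wL²/12 = 14·10²/12 = 350/3 kN·m
  R_B = wL/2 = 14·10/2 = 70 kN
  M_B = -wL²/12 = -14·10²/12 = -350/3 kN·m
Load 2 — point force P=-7 kN at a=5/2 m (b=L-a=15/2):
  R_A = Pb²(3a+b)/L³ = (-7)·(15/2)²·(3·(5/2)+(15/2))/10³ = -189/32 kN
  M_A = Pab²/L² = (-7)·(5/2)·(15/2)²/10² = -315/32 kN·m
  R_B = Pa²(a+3b)/L³ = (-7)·(5/2)²·((5/2)+3·(15/2))/10³ = -35/32 kN
  M_B = -Pa²b/L² = -(-7)·(5/2)²·(15/2)/10² = 105/32 kN·m
Load 3 — point force P=4 kN at a=20/3 m (b=L-a=10/3):
  R_A = Pb²(3a+b)/L³ = 4·(10/3)²·(3·(20/3)+(10/3))/10³ = 28/27 kN
  M_A = Pab²/L² = 4·(20/3)·(10/3)²/10² = 80/27 kN·m
  R_B = Pa²(a+3b)/L³ = 4·(20/3)²·((20/3)+3·(10/3))/10³ = 80/27 kN
  M_B = -Pa²b/L² = -4·(20/3)²·(10/3)/10² = -160/27 kN·m
Load 4 — triangular load w₀=20 kN/m (0→w₀ over full span):
  R_A = 3w₀L/20 = 3·20·10/20 = 30 kN
  M_A = w₀L²/30 = 20·10²/30 = 200/3 kN·m
  R_B = 7w₀L/20 = 7·20·10/20 = 70 kN
  M_B = -w₀L²/20 = -20·10²/20 = -100 kN·m
Superposition: R_A = 82193/864 kN, M_A = 152455/864 kN·m, R_B = 122575/864 kN, M_B = -189485/864 kN·m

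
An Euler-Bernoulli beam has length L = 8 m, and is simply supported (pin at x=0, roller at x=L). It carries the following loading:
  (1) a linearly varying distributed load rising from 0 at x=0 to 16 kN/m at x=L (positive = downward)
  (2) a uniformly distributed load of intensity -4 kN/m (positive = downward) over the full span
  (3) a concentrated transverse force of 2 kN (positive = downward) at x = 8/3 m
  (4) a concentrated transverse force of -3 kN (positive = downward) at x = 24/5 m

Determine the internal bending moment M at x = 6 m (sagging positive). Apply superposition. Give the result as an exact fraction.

Load 1 — triangular load w₀=16 kN/m (0→w₀ over full span):
  M_1 = w₀Lx/6 - w₀x³/(6L) = 16·8·6/6 - 16·6³/(6·8) = 56 kN·m
Load 2 — uniform load w=-4 kN/m over full span:
  M_2 = wx(L-x)/2 = (-4)·6·(8-6)/2 = -24 kN·m
Load 3 — point force P=2 kN at a=8/3 m (b=L-a=16/3):
  M_3 = Pa(L-x)/L  [x>a] = 2·(8/3)·(8-6)/8 = 4/3 kN·m
Load 4 — point force P=-3 kN at a=24/5 m (b=L-a=16/5):
  M_4 = Pa(L-x)/L  [x>a] = (-3)·(24/5)·(8-6)/8 = -18/5 kN·m
Superposition: M = Σ M_i = 446/15 kN·m ≈ 29.733333 kN·m

M(6) = 446/15 kN·m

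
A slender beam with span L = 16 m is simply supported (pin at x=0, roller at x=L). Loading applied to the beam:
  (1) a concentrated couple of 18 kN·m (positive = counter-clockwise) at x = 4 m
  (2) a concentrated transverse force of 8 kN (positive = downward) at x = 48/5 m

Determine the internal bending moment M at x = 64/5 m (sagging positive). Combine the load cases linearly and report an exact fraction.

Load 1 — applied couple M₀=18 kN·m at a=4 m (b=L-a=12):
  M_1 = M₀x/L - M₀  [x>a] = 18·(64/5)/16 - 18 = -18/5 kN·m
Load 2 — point force P=8 kN at a=48/5 m (b=L-a=32/5):
  M_2 = Pa(L-x)/L  [x>a] = 8·(48/5)·(16-(64/5))/16 = 384/25 kN·m
Superposition: M = Σ M_i = 294/25 kN·m ≈ 11.760000 kN·m

M(64/5) = 294/25 kN·m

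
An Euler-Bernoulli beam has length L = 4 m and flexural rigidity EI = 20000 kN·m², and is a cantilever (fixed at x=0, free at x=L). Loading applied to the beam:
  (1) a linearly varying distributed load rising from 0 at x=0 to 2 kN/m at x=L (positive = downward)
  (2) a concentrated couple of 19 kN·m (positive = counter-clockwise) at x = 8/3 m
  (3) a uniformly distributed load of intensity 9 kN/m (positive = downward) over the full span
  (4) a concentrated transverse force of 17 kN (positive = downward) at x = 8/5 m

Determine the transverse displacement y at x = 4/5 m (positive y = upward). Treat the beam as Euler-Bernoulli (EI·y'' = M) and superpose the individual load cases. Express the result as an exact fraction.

y(4/5) = -142783/117187500 m

Load 1 — triangular load w₀=2 kN/m (0→w₀ over full span):
  y_1 = (w₀Lx³/12-w₀L²x²/6-w₀x⁵/(120L))/EI = (2·4·(4/5)³/12-2·4²·(4/5)²/6-2·(4/5)⁵/(120·4))/20000 = -4502/29296875 m
Load 2 — applied couple M₀=19 kN·m at a=8/3 m (b=L-a=4/3):
  y_2 = M₀x²/(2EI)  [x≤a] = 19·(4/5)²/(2·20000) = 19/62500 m
Load 3 — uniform load w=9 kN/m over full span:
  y_3 = -wx²(x²-4Lx+6L²)/(24EI) = -9·(4/5)²·((4/5)²-4·4·(4/5)+6·4²)/(24·20000) = -393/390625 m
Load 4 — point force P=17 kN at a=8/5 m (b=L-a=12/5):
  y_4 = -Px²(3a-x)/(6EI)  [x≤a] = -17·(4/5)²·(3·(8/5)-(4/5))/(6·20000) = -17/46875 m
Superposition: y = Σ y_i = -142783/117187500 m ≈ -0.001218 m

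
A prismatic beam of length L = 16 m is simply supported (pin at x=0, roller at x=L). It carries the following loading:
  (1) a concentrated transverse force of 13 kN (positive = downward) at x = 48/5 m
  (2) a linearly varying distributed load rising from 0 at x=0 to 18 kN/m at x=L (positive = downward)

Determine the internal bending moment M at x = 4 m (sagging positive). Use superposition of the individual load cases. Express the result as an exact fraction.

Load 1 — point force P=13 kN at a=48/5 m (b=L-a=32/5):
  M_1 = Pbx/L  [x≤a] = 13·(32/5)·4/16 = 104/5 kN·m
Load 2 — triangular load w₀=18 kN/m (0→w₀ over full span):
  M_2 = w₀Lx/6 - w₀x³/(6L) = 18·16·4/6 - 18·4³/(6·16) = 180 kN·m
Superposition: M = Σ M_i = 1004/5 kN·m ≈ 200.800000 kN·m

M(4) = 1004/5 kN·m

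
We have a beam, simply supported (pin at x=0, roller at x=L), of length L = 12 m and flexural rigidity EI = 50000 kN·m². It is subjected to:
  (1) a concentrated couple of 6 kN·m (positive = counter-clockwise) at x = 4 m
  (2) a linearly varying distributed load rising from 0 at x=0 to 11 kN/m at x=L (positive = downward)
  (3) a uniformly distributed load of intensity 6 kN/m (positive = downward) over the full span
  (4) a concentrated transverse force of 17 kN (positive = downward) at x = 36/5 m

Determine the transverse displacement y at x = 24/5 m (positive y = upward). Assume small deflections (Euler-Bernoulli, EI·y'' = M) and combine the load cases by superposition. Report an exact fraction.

y(24/5) = -3356433/48828125 m

Load 1 — applied couple M₀=6 kN·m at a=4 m (b=L-a=8):
  y_1 = (M₀x³/(6L)-M₀(x-a)²/2+C₁x)/EI  [x>a] with C₁=M₀(3b²-L²)/(6L)=4 = (6·(24/5)³/(6·12)-6·((24/5)-4)²/2+4·(24/5))/50000 = 207/390625 m
Load 2 — triangular load w₀=11 kN/m (0→w₀ over full span):
  y_2 = -w₀x(7L⁴-10L²x²+3x⁴)/(360LEI) = -11·(24/5)·(7·12⁴-10·12²·(24/5)²+3·(24/5)⁴)/(360·12·50000) = -1355508/48828125 m
Load 3 — uniform load w=6 kN/m over full span:
  y_3 = -wx(L³-2Lx²+x³)/(24EI) = -6·(24/5)·(12³-2·12·(24/5)²+(24/5)³)/(24·50000) = -60264/1953125 m
Load 4 — point force P=17 kN at a=36/5 m (b=L-a=24/5):
  y_4 = -Pbx(L²-b²-x²)/(6LEI)  [x≤a] = -17·(24/5)·(24/5)·(12²-(24/5)²-(24/5)²)/(6·12·50000) = -20808/1953125 m
Superposition: y = Σ y_i = -3356433/48828125 m ≈ -0.068740 m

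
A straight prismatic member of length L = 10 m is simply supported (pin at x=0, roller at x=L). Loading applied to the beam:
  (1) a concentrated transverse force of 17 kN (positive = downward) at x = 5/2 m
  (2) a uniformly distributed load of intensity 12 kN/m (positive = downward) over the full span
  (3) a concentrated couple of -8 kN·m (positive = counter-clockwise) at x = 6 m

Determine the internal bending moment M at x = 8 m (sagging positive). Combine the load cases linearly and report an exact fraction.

Load 1 — point force P=17 kN at a=5/2 m (b=L-a=15/2):
  M_1 = Pa(L-x)/L  [x>a] = 17·(5/2)·(10-8)/10 = 17/2 kN·m
Load 2 — uniform load w=12 kN/m over full span:
  M_2 = wx(L-x)/2 = 12·8·(10-8)/2 = 96 kN·m
Load 3 — applied couple M₀=-8 kN·m at a=6 m (b=L-a=4):
  M_3 = M₀x/L - M₀  [x>a] = (-8)·8/10 - (-8) = 8/5 kN·m
Superposition: M = Σ M_i = 1061/10 kN·m ≈ 106.100000 kN·m

M(8) = 1061/10 kN·m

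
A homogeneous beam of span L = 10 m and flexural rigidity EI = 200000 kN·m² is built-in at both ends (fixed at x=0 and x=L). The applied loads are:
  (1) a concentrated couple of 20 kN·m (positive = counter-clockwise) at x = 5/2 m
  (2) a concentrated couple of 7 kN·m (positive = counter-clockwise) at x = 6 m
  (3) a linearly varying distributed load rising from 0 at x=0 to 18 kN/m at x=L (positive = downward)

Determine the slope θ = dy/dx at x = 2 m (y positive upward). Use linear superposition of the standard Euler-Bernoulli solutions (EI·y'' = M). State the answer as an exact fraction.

Load 1 — applied couple M₀=20 kN·m at a=5/2 m (b=L-a=15/2):
  θ_1 = (R_Ax²/2 - M_Ax)/EI  [x≤a] with R_A=9/4, M_A=-15/4 = ((9/4)·2²/2 - (-15/4)·2)/200000 = 3/50000 rad
Load 2 — applied couple M₀=7 kN·m at a=6 m (b=L-a=4):
  θ_2 = (R_Ax²/2 - M_Ax)/EI  [x≤a] with R_A=126/125, M_A=56/25 = ((126/125)·2²/2 - (56/25)·2)/200000 = -77/6250000 rad
Load 3 — triangular load w₀=18 kN/m (0→w₀ over full span):
  θ_3 = -w₀(2x(L-x)(L-2x)(x+2L)+x²(L-x)²)/(120LEI) = -18·(2·2·(10-2)·(10-2·2)·(2+2·10)+2²·(10-2)²)/(120·10·200000) = -21/62500 rad
Superposition: θ = Σ θ_i = -901/3125000 rad ≈ -0.000288 rad

θ(2) = -901/3125000 rad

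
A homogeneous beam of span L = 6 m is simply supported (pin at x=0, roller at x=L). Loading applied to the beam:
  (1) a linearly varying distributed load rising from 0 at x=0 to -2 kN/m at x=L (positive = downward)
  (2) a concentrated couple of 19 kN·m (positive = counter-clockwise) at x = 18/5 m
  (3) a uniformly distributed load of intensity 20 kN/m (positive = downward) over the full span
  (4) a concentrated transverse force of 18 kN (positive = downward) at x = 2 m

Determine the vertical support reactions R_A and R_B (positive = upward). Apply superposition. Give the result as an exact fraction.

Load 1 — triangular load w₀=-2 kN/m (0→w₀ over full span):
  R_A = w₀L/6 = (-2)·6/6 = -2 kN
  R_B = w₀L/3 = (-2)·6/3 = -4 kN
Load 2 — applied couple M₀=19 kN·m at a=18/5 m (b=L-a=12/5):
  R_A = M₀/L = 19/6 kN
  R_B = -M₀/L = -19/6 kN
Load 3 — uniform load w=20 kN/m over full span:
  R_A = wL/2 = 20·6/2 = 60 kN
  R_B = wL/2 = 20·6/2 = 60 kN
Load 4 — point force P=18 kN at a=2 m (b=L-a=4):
  R_A = Pb/L = 18·4/6 = 12 kN
  R_B = Pa/L = 18·2/6 = 6 kN
Superposition: R_A = 439/6 kN, R_B = 353/6 kN

R_A = 439/6 kN, R_B = 353/6 kN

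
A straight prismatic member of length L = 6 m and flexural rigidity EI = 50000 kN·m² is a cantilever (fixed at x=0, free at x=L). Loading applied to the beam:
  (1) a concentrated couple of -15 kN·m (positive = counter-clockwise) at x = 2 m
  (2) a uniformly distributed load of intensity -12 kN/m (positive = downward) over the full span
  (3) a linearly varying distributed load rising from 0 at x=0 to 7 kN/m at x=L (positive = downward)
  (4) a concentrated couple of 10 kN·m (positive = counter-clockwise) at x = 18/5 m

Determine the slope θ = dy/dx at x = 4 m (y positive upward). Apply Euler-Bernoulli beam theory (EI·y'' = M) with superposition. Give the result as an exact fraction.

θ(4) = 1087/225000 rad

Load 1 — applied couple M₀=-15 kN·m at a=2 m (b=L-a=4):
  θ_1 = M₀a/EI  [x>a] = (-15)·2/50000 = -3/5000 rad
Load 2 — uniform load w=-12 kN/m over full span:
  θ_2 = -wx(x²-3Lx+3L²)/(6EI) = -(-12)·4·(4²-3·6·4+3·6²)/(6·50000) = 26/3125 rad
Load 3 — triangular load w₀=7 kN/m (0→w₀ over full span):
  θ_3 = (w₀Lx²/4-w₀L²x/3-w₀x⁴/(24L))/EI = (7·6·4²/4-7·6²·4/3-7·4⁴/(24·6))/50000 = -203/56250 rad
Load 4 — applied couple M₀=10 kN·m at a=18/5 m (b=L-a=12/5):
  θ_4 = M₀a/EI  [x>a] = 10·(18/5)/50000 = 9/12500 rad
Superposition: θ = Σ θ_i = 1087/225000 rad ≈ 0.004831 rad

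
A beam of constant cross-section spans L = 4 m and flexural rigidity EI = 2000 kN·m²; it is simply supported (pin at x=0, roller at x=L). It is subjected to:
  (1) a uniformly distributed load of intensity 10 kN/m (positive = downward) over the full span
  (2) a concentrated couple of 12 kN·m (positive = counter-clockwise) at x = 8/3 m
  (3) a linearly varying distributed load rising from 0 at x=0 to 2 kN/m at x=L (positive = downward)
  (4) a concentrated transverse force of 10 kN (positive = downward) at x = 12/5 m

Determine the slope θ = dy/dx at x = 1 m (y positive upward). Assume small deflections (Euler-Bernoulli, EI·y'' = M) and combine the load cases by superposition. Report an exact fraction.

Load 1 — uniform load w=10 kN/m over full span:
  θ_1 = -w(L³-6Lx²+4x³)/(24EI) = -10·(4³-6·4·1²+4·1³)/(24·2000) = -11/1200 rad
Load 2 — applied couple M₀=12 kN·m at a=8/3 m (b=L-a=4/3):
  θ_2 = (M₀x²/(2L)+C₁)/EI  [x≤a] with C₁=M₀(3b²-L²)/(6L)=-16/3 = (12·1²/(2·4)+(-16/3))/2000 = -23/12000 rad
Load 3 — triangular load w₀=2 kN/m (0→w₀ over full span):
  θ_3 = -w₀(7L⁴-30L²x²+15x⁴)/(360LEI) = -2·(7·4⁴-30·4²·1²+15·1⁴)/(360·4·2000) = -1327/1440000 rad
Load 4 — point force P=10 kN at a=12/5 m (b=L-a=8/5):
  θ_4 = -Pb(L²-b²-3x²)/(6LEI)  [x≤a] = -10·(8/5)·(4²-(8/5)²-3·1²)/(6·4·2000) = -87/25000 rad
Superposition: θ = Σ θ_i = -111491/7200000 rad ≈ -0.015485 rad

θ(1) = -111491/7200000 rad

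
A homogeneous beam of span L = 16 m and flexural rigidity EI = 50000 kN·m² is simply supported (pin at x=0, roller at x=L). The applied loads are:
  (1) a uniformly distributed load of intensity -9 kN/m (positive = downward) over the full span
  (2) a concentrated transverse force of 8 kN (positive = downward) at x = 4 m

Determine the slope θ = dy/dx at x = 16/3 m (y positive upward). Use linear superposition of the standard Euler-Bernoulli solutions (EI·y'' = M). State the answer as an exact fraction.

Load 1 — uniform load w=-9 kN/m over full span:
  θ_1 = -w(L³-6Lx²+4x³)/(24EI) = -(-9)·(16³-6·16·(16/3)²+4·(16/3)³)/(24·50000) = 416/28125 rad
Load 2 — point force P=8 kN at a=4 m (b=L-a=12):
  θ_2 = -Pa(2L²-6Lx+3x²+a²)/(6LEI)  [x>a] = -8·4·(2·16²-6·16·(16/3)+3·(16/3)²+4²)/(6·16·50000) = -19/28125 rad
Superposition: θ = Σ θ_i = 397/28125 rad ≈ 0.014116 rad

θ(16/3) = 397/28125 rad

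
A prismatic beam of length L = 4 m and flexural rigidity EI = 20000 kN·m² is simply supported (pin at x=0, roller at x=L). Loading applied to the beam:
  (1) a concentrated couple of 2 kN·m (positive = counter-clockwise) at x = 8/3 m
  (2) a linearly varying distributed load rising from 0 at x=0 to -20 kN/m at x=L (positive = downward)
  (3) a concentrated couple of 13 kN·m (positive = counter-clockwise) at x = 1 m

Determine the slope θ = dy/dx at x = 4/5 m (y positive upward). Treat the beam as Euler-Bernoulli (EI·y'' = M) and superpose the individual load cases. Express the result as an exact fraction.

θ(4/5) = 26977/20000000 rad

Load 1 — applied couple M₀=2 kN·m at a=8/3 m (b=L-a=4/3):
  θ_1 = (M₀x²/(2L)+C₁)/EI  [x≤a] with C₁=M₀(3b²-L²)/(6L)=-8/9 = (2·(4/5)²/(2·4)+(-8/9))/20000 = -41/1125000 rad
Load 2 — triangular load w₀=-20 kN/m (0→w₀ over full span):
  θ_2 = -w₀(7L⁴-30L²x²+15x⁴)/(360LEI) = -(-20)·(7·4⁴-30·4²·(4/5)²+15·(4/5)⁴)/(360·4·20000) = 728/703125 rad
Load 3 — applied couple M₀=13 kN·m at a=1 m (b=L-a=3):
  θ_3 = (M₀x²/(2L)+C₁)/EI  [x≤a] with C₁=M₀(3b²-L²)/(6L)=143/24 = (13·(4/5)²/(2·4)+(143/24))/20000 = 4199/12000000 rad
Superposition: θ = Σ θ_i = 26977/20000000 rad ≈ 0.001349 rad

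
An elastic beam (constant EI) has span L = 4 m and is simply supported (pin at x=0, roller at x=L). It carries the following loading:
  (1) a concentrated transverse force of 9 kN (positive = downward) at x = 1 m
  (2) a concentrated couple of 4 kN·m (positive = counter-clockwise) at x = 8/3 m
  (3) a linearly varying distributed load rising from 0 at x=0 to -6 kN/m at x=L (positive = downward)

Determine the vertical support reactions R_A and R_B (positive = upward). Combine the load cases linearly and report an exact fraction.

R_A = 15/4 kN, R_B = -27/4 kN

Load 1 — point force P=9 kN at a=1 m (b=L-a=3):
  R_A = Pb/L = 9·3/4 = 27/4 kN
  R_B = Pa/L = 9·1/4 = 9/4 kN
Load 2 — applied couple M₀=4 kN·m at a=8/3 m (b=L-a=4/3):
  R_A = M₀/L = 4/4 = 1 kN
  R_B = -M₀/L = -4/4 = -1 kN
Load 3 — triangular load w₀=-6 kN/m (0→w₀ over full span):
  R_A = w₀L/6 = (-6)·4/6 = -4 kN
  R_B = w₀L/3 = (-6)·4/3 = -8 kN
Superposition: R_A = 15/4 kN, R_B = -27/4 kN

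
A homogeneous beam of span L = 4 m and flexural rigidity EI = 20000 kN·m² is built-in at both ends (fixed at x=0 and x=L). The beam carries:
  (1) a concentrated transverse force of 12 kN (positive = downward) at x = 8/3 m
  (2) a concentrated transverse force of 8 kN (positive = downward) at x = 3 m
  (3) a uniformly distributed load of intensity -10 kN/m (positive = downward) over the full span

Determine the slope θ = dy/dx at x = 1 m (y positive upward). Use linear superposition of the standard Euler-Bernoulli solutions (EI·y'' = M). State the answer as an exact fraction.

θ(1) = 17/160000 rad

Load 1 — point force P=12 kN at a=8/3 m (b=L-a=4/3):
  θ_1 = -Pb²x(2aL-(3a+b)x)/(2L³EI)  [x≤a] = -12·(4/3)²·1·(2·(8/3)·4-(3·(8/3)+(4/3))·1)/(2·4³·20000) = -1/10000 rad
Load 2 — point force P=8 kN at a=3 m (b=L-a=1):
  θ_2 = -Pb²x(2aL-(3a+b)x)/(2L³EI)  [x≤a] = -8·1²·1·(2·3·4-(3·3+1)·1)/(2·4³·20000) = -7/160000 rad
Load 3 — uniform load w=-10 kN/m over full span:
  θ_3 = -wx(L-x)(L-2x)/(12EI) = -(-10)·1·(4-1)·(4-2·1)/(12·20000) = 1/4000 rad
Superposition: θ = Σ θ_i = 17/160000 rad ≈ 0.000106 rad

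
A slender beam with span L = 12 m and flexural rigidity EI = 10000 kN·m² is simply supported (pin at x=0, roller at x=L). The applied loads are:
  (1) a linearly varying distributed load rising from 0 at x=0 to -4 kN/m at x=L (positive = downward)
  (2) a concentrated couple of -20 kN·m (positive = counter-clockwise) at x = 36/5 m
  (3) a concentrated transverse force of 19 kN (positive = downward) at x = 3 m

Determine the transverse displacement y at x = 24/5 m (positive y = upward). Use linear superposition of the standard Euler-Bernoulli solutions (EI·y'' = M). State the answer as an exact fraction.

y(24/5) = 3120309/312500000 m

Load 1 — triangular load w₀=-4 kN/m (0→w₀ over full span):
  y_1 = -w₀x(7L⁴-10L²x²+3x⁴)/(360LEI) = -(-4)·(24/5)·(7·12⁴-10·12²·(24/5)²+3·(24/5)⁴)/(360·12·10000) = 492912/9765625 m
Load 2 — applied couple M₀=-20 kN·m at a=36/5 m (b=L-a=24/5):
  y_2 = (M₀x³/(6L)+C₁x)/EI  [x≤a] with C₁=M₀(3b²-L²)/(6L)=104/5 = ((-20)·(24/5)³/(6·12)+(104/5)·(24/5))/10000 = 108/15625 m
Load 3 — point force P=19 kN at a=3 m (b=L-a=9):
  y_3 = -Pa(L-x)(2Lx-a²-x²)/(6LEI)  [x>a] = -19·3·(12-(24/5))·(2·12·(24/5)-3²-(24/5)²)/(6·12·10000) = -118503/2500000 m
Superposition: y = Σ y_i = 3120309/312500000 m ≈ 0.009985 m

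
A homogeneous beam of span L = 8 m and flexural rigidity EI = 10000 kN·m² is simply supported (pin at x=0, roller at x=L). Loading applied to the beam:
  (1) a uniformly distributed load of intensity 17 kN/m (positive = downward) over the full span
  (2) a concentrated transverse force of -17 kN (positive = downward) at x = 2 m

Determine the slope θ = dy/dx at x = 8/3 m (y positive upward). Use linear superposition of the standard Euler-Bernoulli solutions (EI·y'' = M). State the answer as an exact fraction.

θ(8/3) = -25381/1620000 rad

Load 1 — uniform load w=17 kN/m over full span:
  θ_1 = -w(L³-6Lx²+4x³)/(24EI) = -17·(8³-6·8·(8/3)²+4·(8/3)³)/(24·10000) = -884/50625 rad
Load 2 — point force P=-17 kN at a=2 m (b=L-a=6):
  θ_2 = -Pa(2L²-6Lx+3x²+a²)/(6LEI)  [x>a] = -(-17)·2·(2·8²-6·8·(8/3)+3·(8/3)²+2²)/(6·8·10000) = 323/180000 rad
Superposition: θ = Σ θ_i = -25381/1620000 rad ≈ -0.015667 rad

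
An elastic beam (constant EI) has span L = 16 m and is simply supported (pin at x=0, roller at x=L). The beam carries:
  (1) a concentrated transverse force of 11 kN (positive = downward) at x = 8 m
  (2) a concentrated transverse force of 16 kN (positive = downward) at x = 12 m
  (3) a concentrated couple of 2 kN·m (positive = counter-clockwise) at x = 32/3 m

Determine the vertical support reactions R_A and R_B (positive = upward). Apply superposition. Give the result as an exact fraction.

Load 1 — point force P=11 kN at a=8 m (b=L-a=8):
  R_A = Pb/L = 11·8/16 = 11/2 kN
  R_B = Pa/L = 11·8/16 = 11/2 kN
Load 2 — point force P=16 kN at a=12 m (b=L-a=4):
  R_A = Pb/L = 16·4/16 = 4 kN
  R_B = Pa/L = 16·12/16 = 12 kN
Load 3 — applied couple M₀=2 kN·m at a=32/3 m (b=L-a=16/3):
  R_A = M₀/L = 2/16 = 1/8 kN
  R_B = -M₀/L = -2/16 = -1/8 kN
Superposition: R_A = 77/8 kN, R_B = 139/8 kN

R_A = 77/8 kN, R_B = 139/8 kN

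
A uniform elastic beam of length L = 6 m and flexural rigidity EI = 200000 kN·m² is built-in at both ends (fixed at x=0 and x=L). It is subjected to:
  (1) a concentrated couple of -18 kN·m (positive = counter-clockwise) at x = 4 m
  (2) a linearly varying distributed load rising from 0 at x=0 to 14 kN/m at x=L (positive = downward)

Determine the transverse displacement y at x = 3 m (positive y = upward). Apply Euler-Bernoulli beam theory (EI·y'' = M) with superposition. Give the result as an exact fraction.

y(3) = -117/1600000 m

Load 1 — applied couple M₀=-18 kN·m at a=4 m (b=L-a=2):
  y_1 = (R_Ax³/6 - M_Ax²/2)/EI  [x≤a] with R_A=-4, M_A=-6 = ((-4)·3³/6 - (-6)·3²/2)/200000 = 9/200000 m
Load 2 — triangular load w₀=14 kN/m (0→w₀ over full span):
  y_2 = -w₀x²(L-x)²(x+2L)/(120LEI) = -14·3²·(6-3)²·(3+2·6)/(120·6·200000) = -189/1600000 m
Superposition: y = Σ y_i = -117/1600000 m ≈ -0.000073 m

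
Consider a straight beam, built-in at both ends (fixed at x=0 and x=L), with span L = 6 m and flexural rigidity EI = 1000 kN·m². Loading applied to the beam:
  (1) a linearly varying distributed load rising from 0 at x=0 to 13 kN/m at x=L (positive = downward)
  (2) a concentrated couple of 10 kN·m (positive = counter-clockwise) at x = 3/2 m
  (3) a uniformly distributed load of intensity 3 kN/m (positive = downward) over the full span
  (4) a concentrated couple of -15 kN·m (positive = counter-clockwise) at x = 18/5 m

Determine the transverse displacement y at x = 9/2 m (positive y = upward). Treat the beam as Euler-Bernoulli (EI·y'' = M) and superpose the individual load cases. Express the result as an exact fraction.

Load 1 — triangular load w₀=13 kN/m (0→w₀ over full span):
  y_1 = -w₀x²(L-x)²(x+2L)/(120LEI) = -13·(9/2)²·(6-(9/2))²·((9/2)+2·6)/(120·6·1000) = -34749/2560000 m
Load 2 — applied couple M₀=10 kN·m at a=3/2 m (b=L-a=9/2):
  y_2 = (R_Ax³/6 - M_Ax²/2 - M₀(x-a)²/2)/EI  [x>a] with R_A=15/8, M_A=-15/8 = ((15/8)·(9/2)³/6 - (-15/8)·(9/2)²/2 - 10·((9/2)-(3/2))²/2)/1000 = 63/25600 m
Load 3 — uniform load w=3 kN/m over full span:
  y_3 = -wx²(L-x)²/(24EI) = -3·(9/2)²·(6-(9/2))²/(24·1000) = -729/128000 m
Load 4 — applied couple M₀=-15 kN·m at a=18/5 m (b=L-a=12/5):
  y_4 = (R_Ax³/6 - M_Ax²/2 - M₀(x-a)²/2)/EI  [x>a] with R_A=-18/5, M_A=-24/5 = ((-18/5)·(9/2)³/6 - (-24/5)·(9/2)²/2 - (-15)·((9/2)-(18/5))²/2)/1000 = 0 m
Superposition: y = Σ y_i = -43029/2560000 m ≈ -0.016808 m

y(9/2) = -43029/2560000 m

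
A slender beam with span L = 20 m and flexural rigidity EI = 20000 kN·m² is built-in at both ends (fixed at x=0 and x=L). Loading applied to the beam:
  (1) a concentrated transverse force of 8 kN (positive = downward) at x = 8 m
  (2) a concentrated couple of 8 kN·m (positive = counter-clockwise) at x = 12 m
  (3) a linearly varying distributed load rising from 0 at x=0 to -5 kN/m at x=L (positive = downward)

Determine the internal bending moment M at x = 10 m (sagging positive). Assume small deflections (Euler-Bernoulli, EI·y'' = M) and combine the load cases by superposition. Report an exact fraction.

Load 1 — point force P=8 kN at a=8 m (b=L-a=12):
  M_1 = Pa²(a+3b)(L-x)/L³ - Pa²b/L²  [x>a] = 8·8²·(8+3·12)·(20-10)/20³ - 8·8²·12/20² = 64/5 kN·m
Load 2 — applied couple M₀=8 kN·m at a=12 m (b=L-a=8):
  M_2 = R_Ax - M_A  [x≤a] with R_A=72/125, M_A=64/25 = (72/125)·10 - (64/25) = 16/5 kN·m
Load 3 — triangular load w₀=-5 kN/m (0→w₀ over full span):
  M_3 = 3w₀Lx/20 - w₀L²/30 - w₀x³/(6L) = 3·(-5)·20·10/20 - (-5)·20²/30 - (-5)·10³/(6·20) = -125/3 kN·m
Superposition: M = Σ M_i = -77/3 kN·m ≈ -25.666667 kN·m

M(10) = -77/3 kN·m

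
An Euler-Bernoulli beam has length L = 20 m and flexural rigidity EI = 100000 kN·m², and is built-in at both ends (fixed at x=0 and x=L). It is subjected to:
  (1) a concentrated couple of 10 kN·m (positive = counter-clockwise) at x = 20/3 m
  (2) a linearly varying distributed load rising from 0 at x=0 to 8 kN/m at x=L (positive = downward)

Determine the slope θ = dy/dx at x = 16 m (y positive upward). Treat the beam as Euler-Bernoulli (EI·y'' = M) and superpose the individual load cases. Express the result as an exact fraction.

θ(16) = 497/187500 rad

Load 1 — applied couple M₀=10 kN·m at a=20/3 m (b=L-a=40/3):
  θ_1 = (R_Ax²/2 - M_Ax - M₀(x-a))/EI  [x>a] with R_A=2/3, M_A=0 = ((2/3)·16²/2 - 0·16 - 10·(16-(20/3)))/100000 = -1/12500 rad
Load 2 — triangular load w₀=8 kN/m (0→w₀ over full span):
  θ_2 = -w₀(2x(L-x)(L-2x)(x+2L)+x²(L-x)²)/(120LEI) = -8·(2·16·(20-16)·(20-2·16)·(16+2·20)+16²·(20-16)²)/(120·20·100000) = 128/46875 rad
Superposition: θ = Σ θ_i = 497/187500 rad ≈ 0.002651 rad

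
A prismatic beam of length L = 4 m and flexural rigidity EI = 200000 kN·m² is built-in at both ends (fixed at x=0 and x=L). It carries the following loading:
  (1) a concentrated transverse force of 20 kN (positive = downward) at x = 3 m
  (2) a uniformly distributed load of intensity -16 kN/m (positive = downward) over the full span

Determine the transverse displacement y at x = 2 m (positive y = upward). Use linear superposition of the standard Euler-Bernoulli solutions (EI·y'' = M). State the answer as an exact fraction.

Load 1 — point force P=20 kN at a=3 m (b=L-a=1):
  y_1 = -Pb²x²(3aL-(3a+b)x)/(6L³EI)  [x≤a] = -20·1²·2²·(3·3·4-(3·3+1)·2)/(6·4³·200000) = -1/60000 m
Load 2 — uniform load w=-16 kN/m over full span:
  y_2 = -wx²(L-x)²/(24EI) = -(-16)·2²·(4-2)²/(24·200000) = 1/18750 m
Superposition: y = Σ y_i = 11/300000 m ≈ 0.000037 m

y(2) = 11/300000 m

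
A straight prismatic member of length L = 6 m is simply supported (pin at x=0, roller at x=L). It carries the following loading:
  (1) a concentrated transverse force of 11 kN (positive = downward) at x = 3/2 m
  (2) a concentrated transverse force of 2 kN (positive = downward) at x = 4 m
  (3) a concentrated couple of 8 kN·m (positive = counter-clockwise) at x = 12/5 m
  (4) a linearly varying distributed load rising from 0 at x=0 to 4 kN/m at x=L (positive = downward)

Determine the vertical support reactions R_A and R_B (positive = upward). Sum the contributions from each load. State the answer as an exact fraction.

R_A = 57/4 kN, R_B = 43/4 kN

Load 1 — point force P=11 kN at a=3/2 m (b=L-a=9/2):
  R_A = Pb/L = 11·(9/2)/6 = 33/4 kN
  R_B = Pa/L = 11·(3/2)/6 = 11/4 kN
Load 2 — point force P=2 kN at a=4 m (b=L-a=2):
  R_A = Pb/L = 2·2/6 = 2/3 kN
  R_B = Pa/L = 2·4/6 = 4/3 kN
Load 3 — applied couple M₀=8 kN·m at a=12/5 m (b=L-a=18/5):
  R_A = M₀/L = 8/6 = 4/3 kN
  R_B = -M₀/L = -8/6 = -4/3 kN
Load 4 — triangular load w₀=4 kN/m (0→w₀ over full span):
  R_A = w₀L/6 = 4·6/6 = 4 kN
  R_B = w₀L/3 = 4·6/3 = 8 kN
Superposition: R_A = 57/4 kN, R_B = 43/4 kN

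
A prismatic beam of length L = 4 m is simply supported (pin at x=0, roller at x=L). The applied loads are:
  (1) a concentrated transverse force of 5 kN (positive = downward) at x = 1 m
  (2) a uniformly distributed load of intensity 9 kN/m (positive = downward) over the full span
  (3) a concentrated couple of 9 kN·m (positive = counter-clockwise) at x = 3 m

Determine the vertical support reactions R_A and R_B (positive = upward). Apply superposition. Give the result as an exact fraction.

R_A = 24 kN, R_B = 17 kN

Load 1 — point force P=5 kN at a=1 m (b=L-a=3):
  R_A = Pb/L = 5·3/4 = 15/4 kN
  R_B = Pa/L = 5·1/4 = 5/4 kN
Load 2 — uniform load w=9 kN/m over full span:
  R_A = wL/2 = 9·4/2 = 18 kN
  R_B = wL/2 = 9·4/2 = 18 kN
Load 3 — applied couple M₀=9 kN·m at a=3 m (b=L-a=1):
  R_A = M₀/L = 9/4 kN
  R_B = -M₀/L = -9/4 kN
Superposition: R_A = 24 kN, R_B = 17 kN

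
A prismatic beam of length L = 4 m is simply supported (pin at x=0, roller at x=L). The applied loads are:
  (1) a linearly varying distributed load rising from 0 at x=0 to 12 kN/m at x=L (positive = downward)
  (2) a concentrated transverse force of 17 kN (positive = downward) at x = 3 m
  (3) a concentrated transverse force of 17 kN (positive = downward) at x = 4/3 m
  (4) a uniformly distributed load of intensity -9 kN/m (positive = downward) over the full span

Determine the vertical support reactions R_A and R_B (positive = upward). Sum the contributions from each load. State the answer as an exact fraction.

R_A = 67/12 kN, R_B = 197/12 kN

Load 1 — triangular load w₀=12 kN/m (0→w₀ over full span):
  R_A = w₀L/6 = 12·4/6 = 8 kN
  R_B = w₀L/3 = 12·4/3 = 16 kN
Load 2 — point force P=17 kN at a=3 m (b=L-a=1):
  R_A = Pb/L = 17·1/4 = 17/4 kN
  R_B = Pa/L = 17·3/4 = 51/4 kN
Load 3 — point force P=17 kN at a=4/3 m (b=L-a=8/3):
  R_A = Pb/L = 17·(8/3)/4 = 34/3 kN
  R_B = Pa/L = 17·(4/3)/4 = 17/3 kN
Load 4 — uniform load w=-9 kN/m over full span:
  R_A = wL/2 = (-9)·4/2 = -18 kN
  R_B = wL/2 = (-9)·4/2 = -18 kN
Superposition: R_A = 67/12 kN, R_B = 197/12 kN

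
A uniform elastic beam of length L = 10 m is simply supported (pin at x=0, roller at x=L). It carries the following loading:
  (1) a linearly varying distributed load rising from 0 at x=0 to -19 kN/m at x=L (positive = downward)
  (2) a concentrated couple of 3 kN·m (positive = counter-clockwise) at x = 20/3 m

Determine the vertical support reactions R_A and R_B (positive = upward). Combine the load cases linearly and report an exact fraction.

Load 1 — triangular load w₀=-19 kN/m (0→w₀ over full span):
  R_A = w₀L/6 = (-19)·10/6 = -95/3 kN
  R_B = w₀L/3 = (-19)·10/3 = -190/3 kN
Load 2 — applied couple M₀=3 kN·m at a=20/3 m (b=L-a=10/3):
  R_A = M₀/L = 3/10 kN
  R_B = -M₀/L = -3/10 kN
Superposition: R_A = -941/30 kN, R_B = -1909/30 kN

R_A = -941/30 kN, R_B = -1909/30 kN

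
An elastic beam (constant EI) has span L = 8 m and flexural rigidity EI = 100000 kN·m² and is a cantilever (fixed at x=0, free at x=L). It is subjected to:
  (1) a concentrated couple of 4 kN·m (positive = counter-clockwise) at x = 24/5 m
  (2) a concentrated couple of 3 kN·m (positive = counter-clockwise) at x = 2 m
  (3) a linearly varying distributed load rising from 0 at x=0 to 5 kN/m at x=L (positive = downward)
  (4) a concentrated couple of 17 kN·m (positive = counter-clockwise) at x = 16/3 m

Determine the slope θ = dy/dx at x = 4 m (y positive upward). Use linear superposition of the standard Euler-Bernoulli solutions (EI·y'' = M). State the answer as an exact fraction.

θ(4) = -11/6000 rad

Load 1 — applied couple M₀=4 kN·m at a=24/5 m (b=L-a=16/5):
  θ_1 = M₀x/EI  [x≤a] = 4·4/100000 = 1/6250 rad
Load 2 — applied couple M₀=3 kN·m at a=2 m (b=L-a=6):
  θ_2 = M₀a/EI  [x>a] = 3·2/100000 = 3/50000 rad
Load 3 — triangular load w₀=5 kN/m (0→w₀ over full span):
  θ_3 = (w₀Lx²/4-w₀L²x/3-w₀x⁴/(24L))/EI = (5·8·4²/4-5·8²·4/3-5·4⁴/(24·8))/100000 = -41/15000 rad
Load 4 — applied couple M₀=17 kN·m at a=16/3 m (b=L-a=8/3):
  θ_4 = M₀x/EI  [x≤a] = 17·4/100000 = 17/25000 rad
Superposition: θ = Σ θ_i = -11/6000 rad ≈ -0.001833 rad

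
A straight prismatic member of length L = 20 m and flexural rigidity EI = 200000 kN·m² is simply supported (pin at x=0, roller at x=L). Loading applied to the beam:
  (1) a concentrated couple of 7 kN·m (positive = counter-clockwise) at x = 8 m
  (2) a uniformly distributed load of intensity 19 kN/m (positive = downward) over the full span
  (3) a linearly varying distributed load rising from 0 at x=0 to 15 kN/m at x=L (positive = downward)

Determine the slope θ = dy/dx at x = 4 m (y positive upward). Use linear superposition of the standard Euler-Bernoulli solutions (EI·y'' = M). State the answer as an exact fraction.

Load 1 — applied couple M₀=7 kN·m at a=8 m (b=L-a=12):
  θ_1 = (M₀x²/(2L)+C₁)/EI  [x≤a] with C₁=M₀(3b²-L²)/(6L)=28/15 = (7·4²/(2·20)+(28/15))/200000 = 7/300000 rad
Load 2 — uniform load w=19 kN/m over full span:
  θ_2 = -w(L³-6Lx²+4x³)/(24EI) = -19·(20³-6·20·4²+4·4³)/(24·200000) = -627/25000 rad
Load 3 — triangular load w₀=15 kN/m (0→w₀ over full span):
  θ_3 = -w₀(7L⁴-30L²x²+15x⁴)/(360LEI) = -15·(7·20⁴-30·20²·4²+15·4⁴)/(360·20·200000) = -91/9375 rad
Superposition: θ = Σ θ_i = -10429/300000 rad ≈ -0.034763 rad

θ(4) = -10429/300000 rad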